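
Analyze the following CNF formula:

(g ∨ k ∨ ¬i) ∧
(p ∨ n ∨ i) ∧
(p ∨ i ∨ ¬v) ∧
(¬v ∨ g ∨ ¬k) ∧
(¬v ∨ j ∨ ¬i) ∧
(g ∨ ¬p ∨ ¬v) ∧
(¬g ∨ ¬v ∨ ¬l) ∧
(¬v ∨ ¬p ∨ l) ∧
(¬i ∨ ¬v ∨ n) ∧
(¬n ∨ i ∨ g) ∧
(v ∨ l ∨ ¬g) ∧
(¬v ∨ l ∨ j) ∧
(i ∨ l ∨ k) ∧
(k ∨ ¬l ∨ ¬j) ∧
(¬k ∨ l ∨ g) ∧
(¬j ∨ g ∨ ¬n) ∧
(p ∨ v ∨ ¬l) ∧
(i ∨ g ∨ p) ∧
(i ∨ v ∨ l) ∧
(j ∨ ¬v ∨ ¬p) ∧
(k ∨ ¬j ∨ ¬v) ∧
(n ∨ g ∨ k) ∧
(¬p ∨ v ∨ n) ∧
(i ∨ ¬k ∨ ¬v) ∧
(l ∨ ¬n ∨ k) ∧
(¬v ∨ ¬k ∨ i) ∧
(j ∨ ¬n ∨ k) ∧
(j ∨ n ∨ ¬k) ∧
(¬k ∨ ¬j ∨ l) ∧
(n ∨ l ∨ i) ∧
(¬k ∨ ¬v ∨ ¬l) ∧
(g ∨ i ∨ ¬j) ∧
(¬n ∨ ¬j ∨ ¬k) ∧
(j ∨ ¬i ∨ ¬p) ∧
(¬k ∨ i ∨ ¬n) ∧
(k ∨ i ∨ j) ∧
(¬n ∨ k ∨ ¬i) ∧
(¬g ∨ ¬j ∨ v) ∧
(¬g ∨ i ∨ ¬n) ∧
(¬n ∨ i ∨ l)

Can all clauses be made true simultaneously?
No

No, the formula is not satisfiable.

No assignment of truth values to the variables can make all 40 clauses true simultaneously.

The formula is UNSAT (unsatisfiable).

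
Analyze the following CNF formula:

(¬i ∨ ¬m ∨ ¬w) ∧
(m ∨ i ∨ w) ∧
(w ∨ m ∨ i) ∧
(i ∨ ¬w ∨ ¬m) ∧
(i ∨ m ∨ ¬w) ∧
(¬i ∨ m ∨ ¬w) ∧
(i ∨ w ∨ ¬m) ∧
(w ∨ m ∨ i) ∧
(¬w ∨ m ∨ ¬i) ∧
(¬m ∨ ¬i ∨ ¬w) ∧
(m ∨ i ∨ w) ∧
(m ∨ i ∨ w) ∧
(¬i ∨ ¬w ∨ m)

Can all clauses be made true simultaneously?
Yes

Yes, the formula is satisfiable.

One satisfying assignment is: i=True, m=False, w=False

Verification: With this assignment, all 13 clauses evaluate to true.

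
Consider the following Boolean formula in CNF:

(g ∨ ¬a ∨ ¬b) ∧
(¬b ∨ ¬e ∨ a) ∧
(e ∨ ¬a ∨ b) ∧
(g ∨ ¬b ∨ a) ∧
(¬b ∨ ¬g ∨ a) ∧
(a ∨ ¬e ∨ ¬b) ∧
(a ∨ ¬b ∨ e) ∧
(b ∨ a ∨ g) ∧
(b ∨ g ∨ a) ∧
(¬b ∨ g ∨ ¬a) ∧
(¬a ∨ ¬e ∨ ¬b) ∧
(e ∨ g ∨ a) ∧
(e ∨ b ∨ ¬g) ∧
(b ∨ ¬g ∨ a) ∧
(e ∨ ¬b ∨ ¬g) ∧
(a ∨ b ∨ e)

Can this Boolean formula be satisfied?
Yes

Yes, the formula is satisfiable.

One satisfying assignment is: e=True, b=False, a=True, g=False

Verification: With this assignment, all 16 clauses evaluate to true.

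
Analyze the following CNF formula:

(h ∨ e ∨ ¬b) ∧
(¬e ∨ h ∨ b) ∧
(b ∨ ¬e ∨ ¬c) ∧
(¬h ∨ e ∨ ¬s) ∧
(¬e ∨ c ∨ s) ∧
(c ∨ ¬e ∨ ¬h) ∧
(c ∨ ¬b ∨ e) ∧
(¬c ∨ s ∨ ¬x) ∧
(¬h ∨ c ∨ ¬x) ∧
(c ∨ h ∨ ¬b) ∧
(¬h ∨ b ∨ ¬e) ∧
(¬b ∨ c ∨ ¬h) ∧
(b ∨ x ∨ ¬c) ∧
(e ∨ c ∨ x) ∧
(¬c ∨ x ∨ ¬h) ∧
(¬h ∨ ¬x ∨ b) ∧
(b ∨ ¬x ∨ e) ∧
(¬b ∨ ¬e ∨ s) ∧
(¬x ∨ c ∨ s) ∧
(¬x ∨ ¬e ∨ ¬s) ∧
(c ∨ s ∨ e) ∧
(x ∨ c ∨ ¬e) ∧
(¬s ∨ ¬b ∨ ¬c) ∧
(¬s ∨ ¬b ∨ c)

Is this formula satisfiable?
No

No, the formula is not satisfiable.

No assignment of truth values to the variables can make all 24 clauses true simultaneously.

The formula is UNSAT (unsatisfiable).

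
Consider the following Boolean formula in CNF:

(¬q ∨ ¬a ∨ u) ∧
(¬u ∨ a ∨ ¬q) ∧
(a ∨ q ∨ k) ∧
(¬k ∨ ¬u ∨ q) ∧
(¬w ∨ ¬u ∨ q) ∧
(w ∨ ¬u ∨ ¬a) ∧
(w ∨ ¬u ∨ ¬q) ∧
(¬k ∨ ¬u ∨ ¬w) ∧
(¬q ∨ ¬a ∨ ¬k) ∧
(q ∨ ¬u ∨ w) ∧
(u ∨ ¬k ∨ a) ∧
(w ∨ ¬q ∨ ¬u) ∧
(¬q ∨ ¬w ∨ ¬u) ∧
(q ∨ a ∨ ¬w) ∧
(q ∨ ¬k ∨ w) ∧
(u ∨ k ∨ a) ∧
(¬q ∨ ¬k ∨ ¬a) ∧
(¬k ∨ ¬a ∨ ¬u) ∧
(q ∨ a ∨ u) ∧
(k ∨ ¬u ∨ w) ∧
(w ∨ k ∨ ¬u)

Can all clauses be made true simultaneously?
Yes

Yes, the formula is satisfiable.

One satisfying assignment is: u=False, w=False, a=True, k=False, q=False

Verification: With this assignment, all 21 clauses evaluate to true.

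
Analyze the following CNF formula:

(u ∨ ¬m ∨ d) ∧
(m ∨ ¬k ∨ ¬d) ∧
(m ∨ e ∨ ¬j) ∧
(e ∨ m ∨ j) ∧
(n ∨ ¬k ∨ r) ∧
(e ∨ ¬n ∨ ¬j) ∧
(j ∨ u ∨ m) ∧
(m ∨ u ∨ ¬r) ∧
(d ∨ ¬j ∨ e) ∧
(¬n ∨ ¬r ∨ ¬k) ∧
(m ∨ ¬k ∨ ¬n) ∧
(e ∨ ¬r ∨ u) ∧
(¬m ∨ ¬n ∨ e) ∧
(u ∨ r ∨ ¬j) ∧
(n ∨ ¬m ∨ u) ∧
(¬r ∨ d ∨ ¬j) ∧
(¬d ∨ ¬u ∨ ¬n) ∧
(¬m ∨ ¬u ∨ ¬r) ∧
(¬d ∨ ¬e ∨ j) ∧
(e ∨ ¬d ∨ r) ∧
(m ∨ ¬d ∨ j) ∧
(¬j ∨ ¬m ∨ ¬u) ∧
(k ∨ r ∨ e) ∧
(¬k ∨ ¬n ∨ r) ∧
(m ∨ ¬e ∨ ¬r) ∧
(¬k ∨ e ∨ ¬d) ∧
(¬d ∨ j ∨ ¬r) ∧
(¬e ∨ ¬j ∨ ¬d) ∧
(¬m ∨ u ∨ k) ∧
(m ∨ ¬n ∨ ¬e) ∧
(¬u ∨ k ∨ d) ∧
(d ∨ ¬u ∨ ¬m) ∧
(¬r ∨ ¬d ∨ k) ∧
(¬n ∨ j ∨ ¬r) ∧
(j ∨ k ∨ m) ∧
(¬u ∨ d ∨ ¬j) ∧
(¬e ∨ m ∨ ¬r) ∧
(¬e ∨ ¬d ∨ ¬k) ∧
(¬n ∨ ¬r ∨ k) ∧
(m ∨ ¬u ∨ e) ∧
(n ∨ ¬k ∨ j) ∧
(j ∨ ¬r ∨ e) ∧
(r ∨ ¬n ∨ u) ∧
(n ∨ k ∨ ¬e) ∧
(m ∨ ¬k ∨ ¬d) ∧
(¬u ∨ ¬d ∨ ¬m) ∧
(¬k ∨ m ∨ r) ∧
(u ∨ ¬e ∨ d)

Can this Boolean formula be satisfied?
No

No, the formula is not satisfiable.

No assignment of truth values to the variables can make all 48 clauses true simultaneously.

The formula is UNSAT (unsatisfiable).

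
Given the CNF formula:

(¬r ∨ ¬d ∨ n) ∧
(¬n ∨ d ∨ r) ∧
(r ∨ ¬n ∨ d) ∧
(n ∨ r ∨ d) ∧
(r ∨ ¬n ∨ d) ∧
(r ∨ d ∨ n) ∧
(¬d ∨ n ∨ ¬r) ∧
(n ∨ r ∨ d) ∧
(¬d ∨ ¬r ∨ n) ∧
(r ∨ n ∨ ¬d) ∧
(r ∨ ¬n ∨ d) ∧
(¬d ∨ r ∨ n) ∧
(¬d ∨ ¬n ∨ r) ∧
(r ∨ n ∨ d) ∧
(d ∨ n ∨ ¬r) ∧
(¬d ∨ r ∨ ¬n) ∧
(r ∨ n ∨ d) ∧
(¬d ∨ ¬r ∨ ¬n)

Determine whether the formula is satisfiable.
Yes

Yes, the formula is satisfiable.

One satisfying assignment is: r=True, d=False, n=True

Verification: With this assignment, all 18 clauses evaluate to true.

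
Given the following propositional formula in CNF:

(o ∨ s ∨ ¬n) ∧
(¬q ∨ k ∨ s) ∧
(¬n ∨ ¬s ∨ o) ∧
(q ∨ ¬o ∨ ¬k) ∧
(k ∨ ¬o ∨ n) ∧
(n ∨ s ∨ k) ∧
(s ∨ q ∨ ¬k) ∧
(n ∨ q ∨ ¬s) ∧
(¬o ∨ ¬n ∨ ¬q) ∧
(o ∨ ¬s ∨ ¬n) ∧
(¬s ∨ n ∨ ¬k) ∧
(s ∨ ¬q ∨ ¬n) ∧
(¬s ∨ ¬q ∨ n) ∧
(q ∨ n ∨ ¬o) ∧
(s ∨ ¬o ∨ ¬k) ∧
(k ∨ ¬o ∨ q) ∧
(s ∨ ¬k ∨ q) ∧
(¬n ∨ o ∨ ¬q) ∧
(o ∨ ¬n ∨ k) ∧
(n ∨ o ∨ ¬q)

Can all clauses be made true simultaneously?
No

No, the formula is not satisfiable.

No assignment of truth values to the variables can make all 20 clauses true simultaneously.

The formula is UNSAT (unsatisfiable).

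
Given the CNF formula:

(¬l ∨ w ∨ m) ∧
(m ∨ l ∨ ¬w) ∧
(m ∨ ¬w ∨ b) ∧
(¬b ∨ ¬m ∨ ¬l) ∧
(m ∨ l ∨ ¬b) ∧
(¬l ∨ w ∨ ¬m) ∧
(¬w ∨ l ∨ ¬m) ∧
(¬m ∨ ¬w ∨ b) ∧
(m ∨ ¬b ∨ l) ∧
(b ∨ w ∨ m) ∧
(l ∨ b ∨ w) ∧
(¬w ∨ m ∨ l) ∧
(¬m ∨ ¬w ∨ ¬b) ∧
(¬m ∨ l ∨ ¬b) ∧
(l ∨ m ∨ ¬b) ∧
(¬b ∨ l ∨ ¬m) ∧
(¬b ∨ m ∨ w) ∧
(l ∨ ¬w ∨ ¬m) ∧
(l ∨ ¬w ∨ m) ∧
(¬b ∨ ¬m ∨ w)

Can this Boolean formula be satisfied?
Yes

Yes, the formula is satisfiable.

One satisfying assignment is: w=True, l=True, m=False, b=True

Verification: With this assignment, all 20 clauses evaluate to true.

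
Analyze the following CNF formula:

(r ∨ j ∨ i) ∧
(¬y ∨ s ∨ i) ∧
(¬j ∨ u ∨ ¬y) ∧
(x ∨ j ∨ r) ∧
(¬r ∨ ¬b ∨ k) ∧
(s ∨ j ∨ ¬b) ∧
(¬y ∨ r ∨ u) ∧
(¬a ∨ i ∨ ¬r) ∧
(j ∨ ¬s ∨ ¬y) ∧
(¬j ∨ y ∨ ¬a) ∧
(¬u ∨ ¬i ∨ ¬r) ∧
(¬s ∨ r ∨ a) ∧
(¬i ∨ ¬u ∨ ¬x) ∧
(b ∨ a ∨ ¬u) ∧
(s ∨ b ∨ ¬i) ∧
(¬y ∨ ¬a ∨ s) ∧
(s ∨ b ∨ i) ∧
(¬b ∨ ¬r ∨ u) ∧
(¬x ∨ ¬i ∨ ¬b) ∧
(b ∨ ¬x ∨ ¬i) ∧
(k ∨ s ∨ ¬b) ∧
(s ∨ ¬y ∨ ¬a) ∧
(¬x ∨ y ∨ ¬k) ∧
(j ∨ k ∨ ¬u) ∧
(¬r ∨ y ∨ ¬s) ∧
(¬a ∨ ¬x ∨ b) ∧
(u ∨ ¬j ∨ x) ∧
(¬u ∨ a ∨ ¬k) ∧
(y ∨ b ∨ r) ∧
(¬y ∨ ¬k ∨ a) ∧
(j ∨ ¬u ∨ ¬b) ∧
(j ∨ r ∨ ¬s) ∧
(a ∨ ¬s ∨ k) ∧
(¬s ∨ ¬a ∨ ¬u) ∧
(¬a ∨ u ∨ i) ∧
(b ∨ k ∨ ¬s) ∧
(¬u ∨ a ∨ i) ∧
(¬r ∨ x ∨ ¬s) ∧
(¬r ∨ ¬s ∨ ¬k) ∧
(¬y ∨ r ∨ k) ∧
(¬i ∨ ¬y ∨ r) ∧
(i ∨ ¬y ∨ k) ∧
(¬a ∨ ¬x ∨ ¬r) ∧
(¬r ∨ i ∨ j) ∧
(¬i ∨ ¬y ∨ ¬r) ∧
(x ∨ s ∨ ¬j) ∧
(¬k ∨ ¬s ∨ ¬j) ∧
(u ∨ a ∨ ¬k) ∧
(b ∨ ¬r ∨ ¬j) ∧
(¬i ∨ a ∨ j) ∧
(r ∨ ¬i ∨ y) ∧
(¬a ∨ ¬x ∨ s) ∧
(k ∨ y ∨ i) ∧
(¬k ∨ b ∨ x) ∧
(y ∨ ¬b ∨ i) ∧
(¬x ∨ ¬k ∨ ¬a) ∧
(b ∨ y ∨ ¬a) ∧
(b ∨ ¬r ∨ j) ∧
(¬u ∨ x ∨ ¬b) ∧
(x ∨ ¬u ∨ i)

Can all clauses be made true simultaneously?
No

No, the formula is not satisfiable.

No assignment of truth values to the variables can make all 60 clauses true simultaneously.

The formula is UNSAT (unsatisfiable).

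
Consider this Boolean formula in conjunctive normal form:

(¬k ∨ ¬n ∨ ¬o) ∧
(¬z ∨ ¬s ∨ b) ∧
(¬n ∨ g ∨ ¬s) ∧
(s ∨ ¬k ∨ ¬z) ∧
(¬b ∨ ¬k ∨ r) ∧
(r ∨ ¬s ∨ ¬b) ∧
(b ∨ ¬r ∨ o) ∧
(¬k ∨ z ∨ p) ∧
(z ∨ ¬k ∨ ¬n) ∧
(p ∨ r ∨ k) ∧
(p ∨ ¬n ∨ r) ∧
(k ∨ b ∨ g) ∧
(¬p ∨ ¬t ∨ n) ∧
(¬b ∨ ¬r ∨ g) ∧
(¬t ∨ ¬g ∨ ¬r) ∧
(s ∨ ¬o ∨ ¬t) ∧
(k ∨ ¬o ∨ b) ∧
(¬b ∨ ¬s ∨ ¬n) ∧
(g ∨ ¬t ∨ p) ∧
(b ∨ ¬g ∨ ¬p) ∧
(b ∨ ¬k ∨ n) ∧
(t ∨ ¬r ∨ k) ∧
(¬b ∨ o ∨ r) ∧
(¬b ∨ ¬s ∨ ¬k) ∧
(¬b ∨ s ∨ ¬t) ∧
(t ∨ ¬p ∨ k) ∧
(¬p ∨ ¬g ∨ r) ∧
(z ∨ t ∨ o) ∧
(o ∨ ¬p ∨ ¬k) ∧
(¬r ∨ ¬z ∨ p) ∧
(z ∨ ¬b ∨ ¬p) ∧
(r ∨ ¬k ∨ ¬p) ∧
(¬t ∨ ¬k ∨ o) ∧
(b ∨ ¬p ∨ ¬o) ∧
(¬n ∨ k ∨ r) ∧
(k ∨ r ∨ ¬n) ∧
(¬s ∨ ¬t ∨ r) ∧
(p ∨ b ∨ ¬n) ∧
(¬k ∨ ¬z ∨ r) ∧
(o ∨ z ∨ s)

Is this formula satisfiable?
No

No, the formula is not satisfiable.

No assignment of truth values to the variables can make all 40 clauses true simultaneously.

The formula is UNSAT (unsatisfiable).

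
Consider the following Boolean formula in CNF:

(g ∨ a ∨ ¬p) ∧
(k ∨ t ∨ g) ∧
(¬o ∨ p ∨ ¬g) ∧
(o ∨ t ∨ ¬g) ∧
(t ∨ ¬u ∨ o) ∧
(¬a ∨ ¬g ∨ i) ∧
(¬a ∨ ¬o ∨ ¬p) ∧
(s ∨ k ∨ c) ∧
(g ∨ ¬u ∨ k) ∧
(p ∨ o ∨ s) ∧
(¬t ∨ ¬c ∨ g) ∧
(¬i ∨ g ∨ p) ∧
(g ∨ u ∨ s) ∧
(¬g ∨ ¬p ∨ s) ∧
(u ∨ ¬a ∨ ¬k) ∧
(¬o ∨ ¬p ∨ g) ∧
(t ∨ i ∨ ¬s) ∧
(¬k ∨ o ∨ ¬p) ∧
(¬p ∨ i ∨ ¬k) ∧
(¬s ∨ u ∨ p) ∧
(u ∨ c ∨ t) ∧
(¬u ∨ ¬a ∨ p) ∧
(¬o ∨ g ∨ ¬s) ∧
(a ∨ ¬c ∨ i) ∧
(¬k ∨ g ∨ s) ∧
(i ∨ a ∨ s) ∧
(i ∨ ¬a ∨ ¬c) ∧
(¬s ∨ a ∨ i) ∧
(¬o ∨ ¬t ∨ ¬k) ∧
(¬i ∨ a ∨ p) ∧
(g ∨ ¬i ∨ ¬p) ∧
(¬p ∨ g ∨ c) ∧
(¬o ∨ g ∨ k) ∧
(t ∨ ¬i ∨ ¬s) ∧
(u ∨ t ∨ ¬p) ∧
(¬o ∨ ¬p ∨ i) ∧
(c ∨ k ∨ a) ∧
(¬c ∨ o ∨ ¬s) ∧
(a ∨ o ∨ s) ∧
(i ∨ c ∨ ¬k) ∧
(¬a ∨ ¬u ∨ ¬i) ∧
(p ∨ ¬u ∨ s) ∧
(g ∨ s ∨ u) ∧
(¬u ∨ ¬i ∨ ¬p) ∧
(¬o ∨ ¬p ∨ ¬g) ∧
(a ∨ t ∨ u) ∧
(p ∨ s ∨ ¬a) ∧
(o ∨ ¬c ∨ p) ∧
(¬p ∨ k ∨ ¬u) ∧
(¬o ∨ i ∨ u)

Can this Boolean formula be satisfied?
Yes

Yes, the formula is satisfiable.

One satisfying assignment is: s=True, g=True, t=True, u=False, i=True, a=True, c=False, o=False, p=True, k=False

Verification: With this assignment, all 50 clauses evaluate to true.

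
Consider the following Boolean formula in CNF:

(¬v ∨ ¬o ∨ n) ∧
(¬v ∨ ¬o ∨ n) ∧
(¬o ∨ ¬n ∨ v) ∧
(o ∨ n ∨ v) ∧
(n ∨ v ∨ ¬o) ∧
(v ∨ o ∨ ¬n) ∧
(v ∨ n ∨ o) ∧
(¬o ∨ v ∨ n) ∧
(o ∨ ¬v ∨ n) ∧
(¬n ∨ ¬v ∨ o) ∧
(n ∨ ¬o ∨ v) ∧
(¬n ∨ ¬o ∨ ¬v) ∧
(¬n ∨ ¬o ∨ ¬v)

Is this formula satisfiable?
No

No, the formula is not satisfiable.

No assignment of truth values to the variables can make all 13 clauses true simultaneously.

The formula is UNSAT (unsatisfiable).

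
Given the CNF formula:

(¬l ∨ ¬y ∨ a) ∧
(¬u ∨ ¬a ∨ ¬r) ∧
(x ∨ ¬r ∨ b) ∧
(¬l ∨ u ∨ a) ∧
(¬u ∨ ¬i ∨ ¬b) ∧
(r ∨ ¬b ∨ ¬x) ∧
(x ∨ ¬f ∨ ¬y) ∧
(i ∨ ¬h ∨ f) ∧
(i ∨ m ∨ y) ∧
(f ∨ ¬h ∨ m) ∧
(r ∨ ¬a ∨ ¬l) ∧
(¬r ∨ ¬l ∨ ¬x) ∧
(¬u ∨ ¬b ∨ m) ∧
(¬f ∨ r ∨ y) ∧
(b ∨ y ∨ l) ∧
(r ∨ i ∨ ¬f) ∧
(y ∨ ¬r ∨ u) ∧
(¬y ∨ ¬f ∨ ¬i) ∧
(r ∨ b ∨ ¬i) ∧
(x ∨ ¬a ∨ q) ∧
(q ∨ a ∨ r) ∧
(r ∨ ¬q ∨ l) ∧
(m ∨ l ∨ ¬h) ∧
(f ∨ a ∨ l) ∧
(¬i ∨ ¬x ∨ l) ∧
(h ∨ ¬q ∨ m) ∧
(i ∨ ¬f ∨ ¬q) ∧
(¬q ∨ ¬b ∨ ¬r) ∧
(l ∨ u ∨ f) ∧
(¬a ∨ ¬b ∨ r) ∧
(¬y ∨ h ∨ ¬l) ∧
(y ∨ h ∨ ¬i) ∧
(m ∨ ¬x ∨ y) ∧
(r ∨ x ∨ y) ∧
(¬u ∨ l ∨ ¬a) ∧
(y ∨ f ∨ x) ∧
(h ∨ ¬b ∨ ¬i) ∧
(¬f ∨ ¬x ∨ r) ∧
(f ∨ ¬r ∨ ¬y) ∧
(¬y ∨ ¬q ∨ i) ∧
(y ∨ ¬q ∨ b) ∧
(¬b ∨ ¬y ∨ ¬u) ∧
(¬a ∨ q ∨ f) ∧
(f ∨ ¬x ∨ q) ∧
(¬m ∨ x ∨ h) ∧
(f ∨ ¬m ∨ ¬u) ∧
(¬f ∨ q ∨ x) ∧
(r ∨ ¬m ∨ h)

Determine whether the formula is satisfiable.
Yes

Yes, the formula is satisfiable.

One satisfying assignment is: f=True, r=True, q=False, i=False, b=True, u=False, x=True, l=False, h=False, a=False, m=False, y=True

Verification: With this assignment, all 48 clauses evaluate to true.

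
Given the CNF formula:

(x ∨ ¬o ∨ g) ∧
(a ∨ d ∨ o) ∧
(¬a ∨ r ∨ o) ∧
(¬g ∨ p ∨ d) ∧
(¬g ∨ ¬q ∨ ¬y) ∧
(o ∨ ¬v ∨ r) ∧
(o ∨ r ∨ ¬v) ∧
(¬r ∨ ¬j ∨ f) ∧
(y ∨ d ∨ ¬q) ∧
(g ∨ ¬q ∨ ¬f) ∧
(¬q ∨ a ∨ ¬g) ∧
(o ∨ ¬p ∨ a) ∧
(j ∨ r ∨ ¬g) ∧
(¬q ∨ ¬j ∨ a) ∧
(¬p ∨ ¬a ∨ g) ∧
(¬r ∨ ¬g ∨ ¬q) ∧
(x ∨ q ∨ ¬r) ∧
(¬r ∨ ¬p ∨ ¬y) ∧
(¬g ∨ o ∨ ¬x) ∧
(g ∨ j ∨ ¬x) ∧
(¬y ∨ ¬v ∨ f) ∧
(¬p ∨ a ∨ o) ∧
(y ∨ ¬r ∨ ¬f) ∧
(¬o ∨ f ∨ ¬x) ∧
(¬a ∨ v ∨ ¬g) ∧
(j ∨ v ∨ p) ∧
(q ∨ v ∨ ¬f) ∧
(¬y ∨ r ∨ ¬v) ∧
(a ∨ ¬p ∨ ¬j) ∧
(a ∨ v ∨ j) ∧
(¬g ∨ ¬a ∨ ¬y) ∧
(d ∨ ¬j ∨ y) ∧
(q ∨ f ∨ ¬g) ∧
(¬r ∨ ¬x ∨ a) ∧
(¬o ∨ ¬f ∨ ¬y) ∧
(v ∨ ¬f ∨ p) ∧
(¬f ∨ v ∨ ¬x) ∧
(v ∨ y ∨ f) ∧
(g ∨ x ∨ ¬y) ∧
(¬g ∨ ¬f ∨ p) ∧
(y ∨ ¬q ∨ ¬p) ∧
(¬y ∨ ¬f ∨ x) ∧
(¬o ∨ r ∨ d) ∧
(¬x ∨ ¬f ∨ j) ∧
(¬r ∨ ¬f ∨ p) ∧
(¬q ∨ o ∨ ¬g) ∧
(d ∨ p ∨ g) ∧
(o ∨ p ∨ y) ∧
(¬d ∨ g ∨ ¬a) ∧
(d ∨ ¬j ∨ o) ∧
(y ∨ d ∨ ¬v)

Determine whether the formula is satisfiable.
Yes

Yes, the formula is satisfiable.

One satisfying assignment is: y=True, r=False, g=False, v=False, x=True, a=False, q=False, j=True, p=False, d=True, o=False, f=False

Verification: With this assignment, all 51 clauses evaluate to true.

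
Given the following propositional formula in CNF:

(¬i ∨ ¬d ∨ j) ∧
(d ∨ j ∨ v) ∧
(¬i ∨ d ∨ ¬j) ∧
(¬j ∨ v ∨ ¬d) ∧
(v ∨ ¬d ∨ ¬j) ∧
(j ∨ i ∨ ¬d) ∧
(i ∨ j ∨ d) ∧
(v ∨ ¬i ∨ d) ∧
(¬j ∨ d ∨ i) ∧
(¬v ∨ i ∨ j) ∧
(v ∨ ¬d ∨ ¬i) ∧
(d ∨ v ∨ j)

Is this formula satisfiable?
Yes

Yes, the formula is satisfiable.

One satisfying assignment is: d=True, v=True, j=True, i=True

Verification: With this assignment, all 12 clauses evaluate to true.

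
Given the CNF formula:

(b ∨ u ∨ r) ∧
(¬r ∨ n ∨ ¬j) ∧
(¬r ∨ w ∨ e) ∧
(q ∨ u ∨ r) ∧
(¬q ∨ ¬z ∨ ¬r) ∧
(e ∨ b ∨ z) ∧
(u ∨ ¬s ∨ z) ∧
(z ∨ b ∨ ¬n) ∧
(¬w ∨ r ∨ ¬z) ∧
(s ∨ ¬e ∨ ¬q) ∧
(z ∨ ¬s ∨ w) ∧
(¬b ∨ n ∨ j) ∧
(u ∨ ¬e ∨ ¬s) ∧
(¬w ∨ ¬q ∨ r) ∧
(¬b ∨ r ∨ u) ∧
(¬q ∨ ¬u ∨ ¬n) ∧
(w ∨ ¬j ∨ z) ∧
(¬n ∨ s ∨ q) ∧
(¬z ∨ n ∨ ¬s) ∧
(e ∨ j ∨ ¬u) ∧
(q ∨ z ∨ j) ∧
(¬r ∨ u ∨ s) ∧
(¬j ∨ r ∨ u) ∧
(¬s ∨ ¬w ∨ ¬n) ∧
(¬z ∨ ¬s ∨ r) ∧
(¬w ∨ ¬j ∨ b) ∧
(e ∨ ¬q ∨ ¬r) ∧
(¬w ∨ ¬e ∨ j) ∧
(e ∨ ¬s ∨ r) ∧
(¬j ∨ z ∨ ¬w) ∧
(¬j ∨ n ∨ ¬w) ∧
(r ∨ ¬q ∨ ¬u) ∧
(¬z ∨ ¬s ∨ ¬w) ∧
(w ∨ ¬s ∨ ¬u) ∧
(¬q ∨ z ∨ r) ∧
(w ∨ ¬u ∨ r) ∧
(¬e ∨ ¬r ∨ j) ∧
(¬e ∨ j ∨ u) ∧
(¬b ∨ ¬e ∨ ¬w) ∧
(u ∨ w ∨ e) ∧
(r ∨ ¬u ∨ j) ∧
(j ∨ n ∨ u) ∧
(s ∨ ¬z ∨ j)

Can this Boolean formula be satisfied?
No

No, the formula is not satisfiable.

No assignment of truth values to the variables can make all 43 clauses true simultaneously.

The formula is UNSAT (unsatisfiable).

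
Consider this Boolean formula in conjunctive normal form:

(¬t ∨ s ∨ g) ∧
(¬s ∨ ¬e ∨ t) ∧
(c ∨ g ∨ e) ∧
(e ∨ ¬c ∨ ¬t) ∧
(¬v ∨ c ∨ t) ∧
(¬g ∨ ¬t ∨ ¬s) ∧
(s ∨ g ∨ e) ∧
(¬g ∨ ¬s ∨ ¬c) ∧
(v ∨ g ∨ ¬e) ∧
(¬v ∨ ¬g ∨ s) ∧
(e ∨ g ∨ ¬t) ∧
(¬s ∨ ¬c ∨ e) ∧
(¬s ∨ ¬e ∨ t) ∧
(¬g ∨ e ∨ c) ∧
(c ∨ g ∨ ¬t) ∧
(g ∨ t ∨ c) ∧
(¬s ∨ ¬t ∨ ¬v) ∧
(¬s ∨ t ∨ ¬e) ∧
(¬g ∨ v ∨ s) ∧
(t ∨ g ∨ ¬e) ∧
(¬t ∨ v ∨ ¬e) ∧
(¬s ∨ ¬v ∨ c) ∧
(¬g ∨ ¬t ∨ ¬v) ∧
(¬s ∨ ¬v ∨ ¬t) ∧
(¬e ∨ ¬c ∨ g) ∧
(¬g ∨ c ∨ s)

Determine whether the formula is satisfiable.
No

No, the formula is not satisfiable.

No assignment of truth values to the variables can make all 26 clauses true simultaneously.

The formula is UNSAT (unsatisfiable).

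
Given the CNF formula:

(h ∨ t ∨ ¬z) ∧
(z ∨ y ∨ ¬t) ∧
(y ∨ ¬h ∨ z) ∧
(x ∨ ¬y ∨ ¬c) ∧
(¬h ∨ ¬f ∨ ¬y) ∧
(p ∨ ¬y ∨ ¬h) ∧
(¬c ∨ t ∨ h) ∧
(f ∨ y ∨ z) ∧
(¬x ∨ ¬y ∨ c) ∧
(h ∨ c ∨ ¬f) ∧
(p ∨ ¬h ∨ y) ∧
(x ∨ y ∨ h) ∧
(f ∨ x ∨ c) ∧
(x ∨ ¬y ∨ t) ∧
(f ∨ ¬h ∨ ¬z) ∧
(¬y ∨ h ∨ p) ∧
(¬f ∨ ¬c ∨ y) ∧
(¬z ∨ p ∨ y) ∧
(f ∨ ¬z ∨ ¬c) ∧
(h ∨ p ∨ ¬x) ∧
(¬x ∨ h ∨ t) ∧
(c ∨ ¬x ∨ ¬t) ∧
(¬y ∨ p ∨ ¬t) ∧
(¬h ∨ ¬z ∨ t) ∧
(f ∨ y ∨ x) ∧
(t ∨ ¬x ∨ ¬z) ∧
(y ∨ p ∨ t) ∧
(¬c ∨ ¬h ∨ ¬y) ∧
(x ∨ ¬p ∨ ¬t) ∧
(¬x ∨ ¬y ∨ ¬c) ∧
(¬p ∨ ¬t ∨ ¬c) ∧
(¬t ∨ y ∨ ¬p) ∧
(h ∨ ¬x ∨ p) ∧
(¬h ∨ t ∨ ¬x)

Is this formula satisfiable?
No

No, the formula is not satisfiable.

No assignment of truth values to the variables can make all 34 clauses true simultaneously.

The formula is UNSAT (unsatisfiable).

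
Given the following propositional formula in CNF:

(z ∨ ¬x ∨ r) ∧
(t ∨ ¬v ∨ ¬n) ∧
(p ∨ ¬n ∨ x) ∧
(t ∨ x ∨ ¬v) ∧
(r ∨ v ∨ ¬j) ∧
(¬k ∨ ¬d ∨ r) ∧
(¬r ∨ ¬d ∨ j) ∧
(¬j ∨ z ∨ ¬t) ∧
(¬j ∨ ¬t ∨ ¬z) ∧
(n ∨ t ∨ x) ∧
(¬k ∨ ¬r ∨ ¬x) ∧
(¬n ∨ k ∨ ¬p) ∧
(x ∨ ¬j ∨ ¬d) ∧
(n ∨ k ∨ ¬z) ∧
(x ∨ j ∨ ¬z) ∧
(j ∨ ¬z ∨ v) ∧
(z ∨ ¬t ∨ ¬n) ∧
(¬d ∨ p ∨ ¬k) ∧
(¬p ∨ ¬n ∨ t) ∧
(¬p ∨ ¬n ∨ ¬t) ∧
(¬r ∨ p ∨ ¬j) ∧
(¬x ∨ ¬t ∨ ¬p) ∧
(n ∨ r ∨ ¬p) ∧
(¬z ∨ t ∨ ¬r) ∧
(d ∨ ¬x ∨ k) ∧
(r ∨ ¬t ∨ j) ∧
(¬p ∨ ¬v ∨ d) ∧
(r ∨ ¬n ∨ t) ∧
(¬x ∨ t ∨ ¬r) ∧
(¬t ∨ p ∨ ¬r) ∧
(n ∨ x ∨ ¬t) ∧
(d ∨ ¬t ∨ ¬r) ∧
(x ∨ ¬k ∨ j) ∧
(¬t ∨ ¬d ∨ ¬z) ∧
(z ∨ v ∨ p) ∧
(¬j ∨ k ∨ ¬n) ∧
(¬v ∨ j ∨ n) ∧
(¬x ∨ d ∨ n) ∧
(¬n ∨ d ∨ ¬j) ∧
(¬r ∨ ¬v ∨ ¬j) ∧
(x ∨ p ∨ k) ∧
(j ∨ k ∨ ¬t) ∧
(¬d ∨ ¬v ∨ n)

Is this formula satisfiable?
No

No, the formula is not satisfiable.

No assignment of truth values to the variables can make all 43 clauses true simultaneously.

The formula is UNSAT (unsatisfiable).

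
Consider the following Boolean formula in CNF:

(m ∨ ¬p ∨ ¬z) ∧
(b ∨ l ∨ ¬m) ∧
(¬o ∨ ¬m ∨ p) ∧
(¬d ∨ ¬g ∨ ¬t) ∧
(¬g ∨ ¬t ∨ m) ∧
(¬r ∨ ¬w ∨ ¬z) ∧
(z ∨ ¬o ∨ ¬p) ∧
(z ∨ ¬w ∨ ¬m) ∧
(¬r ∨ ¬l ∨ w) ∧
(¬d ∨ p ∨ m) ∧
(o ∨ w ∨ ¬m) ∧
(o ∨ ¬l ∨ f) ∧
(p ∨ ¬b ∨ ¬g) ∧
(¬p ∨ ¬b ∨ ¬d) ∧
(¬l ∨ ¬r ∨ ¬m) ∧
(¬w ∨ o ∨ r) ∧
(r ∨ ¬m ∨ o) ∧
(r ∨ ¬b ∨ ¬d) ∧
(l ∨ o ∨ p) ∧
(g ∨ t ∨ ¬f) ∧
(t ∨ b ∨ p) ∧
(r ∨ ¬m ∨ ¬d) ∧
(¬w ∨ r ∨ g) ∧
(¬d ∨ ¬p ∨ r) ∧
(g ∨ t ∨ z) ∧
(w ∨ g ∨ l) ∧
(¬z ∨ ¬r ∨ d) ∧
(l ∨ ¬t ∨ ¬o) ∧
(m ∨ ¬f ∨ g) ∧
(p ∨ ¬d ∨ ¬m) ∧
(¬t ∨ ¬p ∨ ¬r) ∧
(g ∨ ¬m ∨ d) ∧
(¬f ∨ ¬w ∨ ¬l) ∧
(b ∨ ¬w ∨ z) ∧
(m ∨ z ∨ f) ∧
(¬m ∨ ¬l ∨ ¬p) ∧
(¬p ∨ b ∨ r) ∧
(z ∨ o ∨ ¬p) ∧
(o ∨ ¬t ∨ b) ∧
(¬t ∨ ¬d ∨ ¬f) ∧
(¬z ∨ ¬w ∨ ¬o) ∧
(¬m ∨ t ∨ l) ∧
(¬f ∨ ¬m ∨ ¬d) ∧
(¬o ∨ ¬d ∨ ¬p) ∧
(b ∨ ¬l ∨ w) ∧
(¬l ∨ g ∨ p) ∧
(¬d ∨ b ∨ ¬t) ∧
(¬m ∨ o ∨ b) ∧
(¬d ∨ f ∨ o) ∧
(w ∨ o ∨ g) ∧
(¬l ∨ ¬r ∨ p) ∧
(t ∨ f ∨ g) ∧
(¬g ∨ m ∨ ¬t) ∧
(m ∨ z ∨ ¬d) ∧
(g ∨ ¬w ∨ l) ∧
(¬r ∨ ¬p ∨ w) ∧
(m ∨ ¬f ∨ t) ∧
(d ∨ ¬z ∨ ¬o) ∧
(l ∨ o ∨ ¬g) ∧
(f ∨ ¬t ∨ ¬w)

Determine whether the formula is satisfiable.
No

No, the formula is not satisfiable.

No assignment of truth values to the variables can make all 60 clauses true simultaneously.

The formula is UNSAT (unsatisfiable).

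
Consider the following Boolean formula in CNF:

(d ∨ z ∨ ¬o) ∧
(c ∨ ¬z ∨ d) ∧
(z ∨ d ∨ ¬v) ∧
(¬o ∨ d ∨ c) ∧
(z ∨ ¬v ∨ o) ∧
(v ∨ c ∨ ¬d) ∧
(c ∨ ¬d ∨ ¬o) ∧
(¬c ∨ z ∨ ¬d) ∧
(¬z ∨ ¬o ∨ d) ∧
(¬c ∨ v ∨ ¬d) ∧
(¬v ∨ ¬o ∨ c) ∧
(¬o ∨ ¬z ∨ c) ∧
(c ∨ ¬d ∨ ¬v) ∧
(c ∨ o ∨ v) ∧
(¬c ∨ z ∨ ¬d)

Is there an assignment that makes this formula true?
Yes

Yes, the formula is satisfiable.

One satisfying assignment is: z=False, o=False, v=False, c=True, d=False

Verification: With this assignment, all 15 clauses evaluate to true.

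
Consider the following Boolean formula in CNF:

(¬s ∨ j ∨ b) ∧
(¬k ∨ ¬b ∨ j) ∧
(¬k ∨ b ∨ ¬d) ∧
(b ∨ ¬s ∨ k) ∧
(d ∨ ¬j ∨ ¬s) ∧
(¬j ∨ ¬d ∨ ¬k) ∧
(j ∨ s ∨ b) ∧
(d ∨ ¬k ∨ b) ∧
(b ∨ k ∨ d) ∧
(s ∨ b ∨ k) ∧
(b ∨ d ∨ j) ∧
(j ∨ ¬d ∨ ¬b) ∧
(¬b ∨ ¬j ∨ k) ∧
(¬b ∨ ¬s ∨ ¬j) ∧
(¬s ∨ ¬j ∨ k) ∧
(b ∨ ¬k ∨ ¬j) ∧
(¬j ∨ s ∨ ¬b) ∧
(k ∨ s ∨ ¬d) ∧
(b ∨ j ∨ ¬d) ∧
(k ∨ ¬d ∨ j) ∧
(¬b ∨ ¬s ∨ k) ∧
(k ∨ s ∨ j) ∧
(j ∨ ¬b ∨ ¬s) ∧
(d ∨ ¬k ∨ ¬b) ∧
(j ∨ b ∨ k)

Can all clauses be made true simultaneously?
No

No, the formula is not satisfiable.

No assignment of truth values to the variables can make all 25 clauses true simultaneously.

The formula is UNSAT (unsatisfiable).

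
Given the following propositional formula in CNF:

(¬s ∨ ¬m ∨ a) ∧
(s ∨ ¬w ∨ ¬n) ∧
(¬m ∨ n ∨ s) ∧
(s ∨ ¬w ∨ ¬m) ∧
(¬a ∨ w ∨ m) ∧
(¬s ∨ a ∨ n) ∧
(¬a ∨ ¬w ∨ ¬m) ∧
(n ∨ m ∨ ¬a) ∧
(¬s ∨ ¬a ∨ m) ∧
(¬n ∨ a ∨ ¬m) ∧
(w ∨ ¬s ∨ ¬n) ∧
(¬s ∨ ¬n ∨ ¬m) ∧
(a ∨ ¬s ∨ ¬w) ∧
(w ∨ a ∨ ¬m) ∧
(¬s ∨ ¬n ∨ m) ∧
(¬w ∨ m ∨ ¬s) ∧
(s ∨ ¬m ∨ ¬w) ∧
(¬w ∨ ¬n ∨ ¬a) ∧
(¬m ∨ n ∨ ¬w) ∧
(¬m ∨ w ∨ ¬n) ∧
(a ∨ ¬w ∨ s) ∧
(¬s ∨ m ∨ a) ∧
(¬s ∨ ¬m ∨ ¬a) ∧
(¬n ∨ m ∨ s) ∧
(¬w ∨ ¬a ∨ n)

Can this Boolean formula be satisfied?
Yes

Yes, the formula is satisfiable.

One satisfying assignment is: n=False, m=False, w=False, s=False, a=False

Verification: With this assignment, all 25 clauses evaluate to true.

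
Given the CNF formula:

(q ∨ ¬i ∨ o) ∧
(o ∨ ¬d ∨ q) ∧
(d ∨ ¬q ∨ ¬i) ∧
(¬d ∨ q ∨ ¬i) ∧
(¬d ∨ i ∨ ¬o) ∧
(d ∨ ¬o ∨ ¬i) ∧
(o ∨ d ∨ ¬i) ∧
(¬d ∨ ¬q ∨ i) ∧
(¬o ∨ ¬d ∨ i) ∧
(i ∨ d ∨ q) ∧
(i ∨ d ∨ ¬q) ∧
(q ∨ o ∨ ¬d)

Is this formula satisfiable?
Yes

Yes, the formula is satisfiable.

One satisfying assignment is: q=True, i=True, d=True, o=False

Verification: With this assignment, all 12 clauses evaluate to true.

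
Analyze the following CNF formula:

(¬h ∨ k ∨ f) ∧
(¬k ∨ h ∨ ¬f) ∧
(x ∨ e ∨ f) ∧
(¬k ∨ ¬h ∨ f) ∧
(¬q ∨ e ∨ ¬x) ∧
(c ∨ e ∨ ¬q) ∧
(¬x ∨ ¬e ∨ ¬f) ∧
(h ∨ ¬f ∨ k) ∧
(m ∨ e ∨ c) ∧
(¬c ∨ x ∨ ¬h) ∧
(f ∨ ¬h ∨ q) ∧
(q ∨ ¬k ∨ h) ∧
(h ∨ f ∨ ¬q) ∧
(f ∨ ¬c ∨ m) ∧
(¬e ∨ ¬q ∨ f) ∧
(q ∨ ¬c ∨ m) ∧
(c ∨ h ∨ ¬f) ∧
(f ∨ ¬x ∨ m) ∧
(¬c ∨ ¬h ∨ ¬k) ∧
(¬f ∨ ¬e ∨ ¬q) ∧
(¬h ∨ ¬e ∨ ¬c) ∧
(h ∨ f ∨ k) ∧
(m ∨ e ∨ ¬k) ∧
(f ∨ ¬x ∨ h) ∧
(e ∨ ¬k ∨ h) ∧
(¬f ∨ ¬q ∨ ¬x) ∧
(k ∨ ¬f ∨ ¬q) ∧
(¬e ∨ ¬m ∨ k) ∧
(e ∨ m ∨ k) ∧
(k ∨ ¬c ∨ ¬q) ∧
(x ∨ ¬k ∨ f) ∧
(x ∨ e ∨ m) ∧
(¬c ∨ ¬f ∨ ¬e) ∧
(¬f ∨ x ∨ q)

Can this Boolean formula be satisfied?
Yes

Yes, the formula is satisfiable.

One satisfying assignment is: c=False, x=True, m=True, f=True, k=True, q=False, e=False, h=True

Verification: With this assignment, all 34 clauses evaluate to true.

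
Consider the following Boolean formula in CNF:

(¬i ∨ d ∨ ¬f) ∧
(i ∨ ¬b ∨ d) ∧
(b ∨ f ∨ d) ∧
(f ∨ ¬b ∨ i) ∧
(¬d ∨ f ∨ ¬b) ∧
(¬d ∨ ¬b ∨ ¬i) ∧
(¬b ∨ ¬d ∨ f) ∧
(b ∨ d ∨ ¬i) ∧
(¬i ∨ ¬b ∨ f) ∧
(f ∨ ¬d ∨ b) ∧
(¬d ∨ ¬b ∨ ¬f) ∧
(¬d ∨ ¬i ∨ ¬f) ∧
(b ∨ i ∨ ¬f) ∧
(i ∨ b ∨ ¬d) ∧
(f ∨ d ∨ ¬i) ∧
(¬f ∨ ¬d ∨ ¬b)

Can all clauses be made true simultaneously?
No

No, the formula is not satisfiable.

No assignment of truth values to the variables can make all 16 clauses true simultaneously.

The formula is UNSAT (unsatisfiable).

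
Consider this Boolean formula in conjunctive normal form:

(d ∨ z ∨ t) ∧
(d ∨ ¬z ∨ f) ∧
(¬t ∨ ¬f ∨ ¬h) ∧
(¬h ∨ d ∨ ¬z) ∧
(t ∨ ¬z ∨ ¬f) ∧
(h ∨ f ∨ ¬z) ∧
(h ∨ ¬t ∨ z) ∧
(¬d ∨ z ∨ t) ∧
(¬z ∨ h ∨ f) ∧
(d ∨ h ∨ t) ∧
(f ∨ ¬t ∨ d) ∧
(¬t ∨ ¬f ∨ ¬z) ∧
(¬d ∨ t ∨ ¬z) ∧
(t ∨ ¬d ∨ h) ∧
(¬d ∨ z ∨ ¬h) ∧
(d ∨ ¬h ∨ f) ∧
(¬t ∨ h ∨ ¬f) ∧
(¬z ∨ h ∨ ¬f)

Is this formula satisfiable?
Yes

Yes, the formula is satisfiable.

One satisfying assignment is: t=True, f=False, h=True, d=True, z=True

Verification: With this assignment, all 18 clauses evaluate to true.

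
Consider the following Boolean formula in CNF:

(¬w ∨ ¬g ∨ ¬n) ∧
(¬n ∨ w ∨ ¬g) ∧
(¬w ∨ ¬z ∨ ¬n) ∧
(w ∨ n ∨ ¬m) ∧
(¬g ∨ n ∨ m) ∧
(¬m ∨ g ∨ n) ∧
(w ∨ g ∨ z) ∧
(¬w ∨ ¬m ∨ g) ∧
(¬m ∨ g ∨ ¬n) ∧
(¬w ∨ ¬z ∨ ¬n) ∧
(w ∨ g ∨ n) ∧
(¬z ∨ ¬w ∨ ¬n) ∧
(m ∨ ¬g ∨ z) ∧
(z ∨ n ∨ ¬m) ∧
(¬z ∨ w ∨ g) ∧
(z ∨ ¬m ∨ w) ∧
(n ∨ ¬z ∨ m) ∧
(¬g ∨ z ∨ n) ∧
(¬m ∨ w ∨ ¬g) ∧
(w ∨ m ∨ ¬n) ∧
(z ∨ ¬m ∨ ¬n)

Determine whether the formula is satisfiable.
Yes

Yes, the formula is satisfiable.

One satisfying assignment is: w=True, m=False, g=False, z=False, n=False

Verification: With this assignment, all 21 clauses evaluate to true.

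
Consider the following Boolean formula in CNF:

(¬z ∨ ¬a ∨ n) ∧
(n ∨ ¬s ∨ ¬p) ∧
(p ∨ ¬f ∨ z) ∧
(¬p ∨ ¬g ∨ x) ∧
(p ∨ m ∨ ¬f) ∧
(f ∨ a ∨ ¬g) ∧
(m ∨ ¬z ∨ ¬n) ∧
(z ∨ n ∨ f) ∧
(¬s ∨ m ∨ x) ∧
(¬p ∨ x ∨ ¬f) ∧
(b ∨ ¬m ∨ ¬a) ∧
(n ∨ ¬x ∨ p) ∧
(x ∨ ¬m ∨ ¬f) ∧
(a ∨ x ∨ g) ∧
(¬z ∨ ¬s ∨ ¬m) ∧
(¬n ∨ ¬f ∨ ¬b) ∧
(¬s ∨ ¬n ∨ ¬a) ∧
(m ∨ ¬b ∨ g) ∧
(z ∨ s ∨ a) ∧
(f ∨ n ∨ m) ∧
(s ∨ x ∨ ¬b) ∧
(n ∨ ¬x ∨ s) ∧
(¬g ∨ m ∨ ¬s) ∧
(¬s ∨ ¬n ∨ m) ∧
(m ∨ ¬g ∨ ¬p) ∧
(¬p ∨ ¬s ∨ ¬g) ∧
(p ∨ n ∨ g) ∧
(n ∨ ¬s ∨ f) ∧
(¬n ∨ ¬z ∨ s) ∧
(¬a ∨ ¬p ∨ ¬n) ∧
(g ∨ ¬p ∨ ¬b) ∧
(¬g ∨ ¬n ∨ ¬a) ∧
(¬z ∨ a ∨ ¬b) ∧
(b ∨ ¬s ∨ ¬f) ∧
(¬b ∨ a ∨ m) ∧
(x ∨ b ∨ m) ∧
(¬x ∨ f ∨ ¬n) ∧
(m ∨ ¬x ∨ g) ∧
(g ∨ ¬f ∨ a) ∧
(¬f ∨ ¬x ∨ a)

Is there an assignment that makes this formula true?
No

No, the formula is not satisfiable.

No assignment of truth values to the variables can make all 40 clauses true simultaneously.

The formula is UNSAT (unsatisfiable).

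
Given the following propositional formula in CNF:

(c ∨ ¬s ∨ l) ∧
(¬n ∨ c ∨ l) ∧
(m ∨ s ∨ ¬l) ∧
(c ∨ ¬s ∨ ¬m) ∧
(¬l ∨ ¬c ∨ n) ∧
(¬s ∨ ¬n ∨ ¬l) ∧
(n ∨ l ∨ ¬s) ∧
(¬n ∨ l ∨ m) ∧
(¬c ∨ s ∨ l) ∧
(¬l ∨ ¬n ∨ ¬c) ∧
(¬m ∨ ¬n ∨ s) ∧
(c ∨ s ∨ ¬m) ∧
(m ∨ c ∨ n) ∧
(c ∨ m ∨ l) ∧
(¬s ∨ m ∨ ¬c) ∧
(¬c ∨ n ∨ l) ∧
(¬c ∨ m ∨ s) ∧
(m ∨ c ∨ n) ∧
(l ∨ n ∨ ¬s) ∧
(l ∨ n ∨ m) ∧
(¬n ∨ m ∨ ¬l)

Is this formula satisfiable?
Yes

Yes, the formula is satisfiable.

One satisfying assignment is: m=True, c=True, l=False, n=True, s=True

Verification: With this assignment, all 21 clauses evaluate to true.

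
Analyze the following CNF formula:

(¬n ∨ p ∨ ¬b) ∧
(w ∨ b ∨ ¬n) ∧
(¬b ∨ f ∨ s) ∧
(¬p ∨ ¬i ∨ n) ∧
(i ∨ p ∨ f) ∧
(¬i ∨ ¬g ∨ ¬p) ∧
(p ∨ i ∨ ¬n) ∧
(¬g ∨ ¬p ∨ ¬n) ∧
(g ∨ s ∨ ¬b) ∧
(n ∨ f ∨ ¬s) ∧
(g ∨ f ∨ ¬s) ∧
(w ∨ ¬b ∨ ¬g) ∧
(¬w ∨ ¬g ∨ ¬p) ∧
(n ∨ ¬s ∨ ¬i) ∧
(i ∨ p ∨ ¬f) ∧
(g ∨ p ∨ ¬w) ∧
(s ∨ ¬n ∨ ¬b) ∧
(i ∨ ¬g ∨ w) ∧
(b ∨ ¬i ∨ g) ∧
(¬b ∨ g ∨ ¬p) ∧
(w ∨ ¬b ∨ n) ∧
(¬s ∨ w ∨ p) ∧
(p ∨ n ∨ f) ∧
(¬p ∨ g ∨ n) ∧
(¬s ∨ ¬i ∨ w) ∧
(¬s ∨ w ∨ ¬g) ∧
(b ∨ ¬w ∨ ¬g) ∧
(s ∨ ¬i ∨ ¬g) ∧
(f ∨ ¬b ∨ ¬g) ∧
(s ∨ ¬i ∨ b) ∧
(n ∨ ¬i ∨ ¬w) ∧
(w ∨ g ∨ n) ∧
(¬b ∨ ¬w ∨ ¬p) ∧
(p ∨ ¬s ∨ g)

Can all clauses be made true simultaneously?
Yes

Yes, the formula is satisfiable.

One satisfying assignment is: i=False, s=False, w=True, b=False, g=False, f=False, p=True, n=True

Verification: With this assignment, all 34 clauses evaluate to true.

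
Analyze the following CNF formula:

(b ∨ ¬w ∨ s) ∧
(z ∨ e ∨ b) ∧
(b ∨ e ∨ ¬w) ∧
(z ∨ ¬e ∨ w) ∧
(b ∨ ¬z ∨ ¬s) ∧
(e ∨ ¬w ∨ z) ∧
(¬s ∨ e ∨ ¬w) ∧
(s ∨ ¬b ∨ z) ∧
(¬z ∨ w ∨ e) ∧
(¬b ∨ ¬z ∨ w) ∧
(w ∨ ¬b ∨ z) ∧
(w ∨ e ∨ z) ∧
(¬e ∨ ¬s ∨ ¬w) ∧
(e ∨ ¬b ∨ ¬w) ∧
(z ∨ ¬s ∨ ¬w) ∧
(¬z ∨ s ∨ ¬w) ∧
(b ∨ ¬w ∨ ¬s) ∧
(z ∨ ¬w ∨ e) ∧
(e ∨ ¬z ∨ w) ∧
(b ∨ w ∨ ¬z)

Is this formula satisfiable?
No

No, the formula is not satisfiable.

No assignment of truth values to the variables can make all 20 clauses true simultaneously.

The formula is UNSAT (unsatisfiable).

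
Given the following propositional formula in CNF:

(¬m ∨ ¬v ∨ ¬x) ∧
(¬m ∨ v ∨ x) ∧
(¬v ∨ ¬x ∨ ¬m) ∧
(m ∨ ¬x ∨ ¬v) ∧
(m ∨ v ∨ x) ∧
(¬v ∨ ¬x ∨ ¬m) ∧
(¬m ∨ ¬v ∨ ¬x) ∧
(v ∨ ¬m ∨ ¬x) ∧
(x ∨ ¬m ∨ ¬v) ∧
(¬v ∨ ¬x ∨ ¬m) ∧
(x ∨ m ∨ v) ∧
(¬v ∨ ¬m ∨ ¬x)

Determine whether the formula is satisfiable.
Yes

Yes, the formula is satisfiable.

One satisfying assignment is: m=False, v=True, x=False

Verification: With this assignment, all 12 clauses evaluate to true.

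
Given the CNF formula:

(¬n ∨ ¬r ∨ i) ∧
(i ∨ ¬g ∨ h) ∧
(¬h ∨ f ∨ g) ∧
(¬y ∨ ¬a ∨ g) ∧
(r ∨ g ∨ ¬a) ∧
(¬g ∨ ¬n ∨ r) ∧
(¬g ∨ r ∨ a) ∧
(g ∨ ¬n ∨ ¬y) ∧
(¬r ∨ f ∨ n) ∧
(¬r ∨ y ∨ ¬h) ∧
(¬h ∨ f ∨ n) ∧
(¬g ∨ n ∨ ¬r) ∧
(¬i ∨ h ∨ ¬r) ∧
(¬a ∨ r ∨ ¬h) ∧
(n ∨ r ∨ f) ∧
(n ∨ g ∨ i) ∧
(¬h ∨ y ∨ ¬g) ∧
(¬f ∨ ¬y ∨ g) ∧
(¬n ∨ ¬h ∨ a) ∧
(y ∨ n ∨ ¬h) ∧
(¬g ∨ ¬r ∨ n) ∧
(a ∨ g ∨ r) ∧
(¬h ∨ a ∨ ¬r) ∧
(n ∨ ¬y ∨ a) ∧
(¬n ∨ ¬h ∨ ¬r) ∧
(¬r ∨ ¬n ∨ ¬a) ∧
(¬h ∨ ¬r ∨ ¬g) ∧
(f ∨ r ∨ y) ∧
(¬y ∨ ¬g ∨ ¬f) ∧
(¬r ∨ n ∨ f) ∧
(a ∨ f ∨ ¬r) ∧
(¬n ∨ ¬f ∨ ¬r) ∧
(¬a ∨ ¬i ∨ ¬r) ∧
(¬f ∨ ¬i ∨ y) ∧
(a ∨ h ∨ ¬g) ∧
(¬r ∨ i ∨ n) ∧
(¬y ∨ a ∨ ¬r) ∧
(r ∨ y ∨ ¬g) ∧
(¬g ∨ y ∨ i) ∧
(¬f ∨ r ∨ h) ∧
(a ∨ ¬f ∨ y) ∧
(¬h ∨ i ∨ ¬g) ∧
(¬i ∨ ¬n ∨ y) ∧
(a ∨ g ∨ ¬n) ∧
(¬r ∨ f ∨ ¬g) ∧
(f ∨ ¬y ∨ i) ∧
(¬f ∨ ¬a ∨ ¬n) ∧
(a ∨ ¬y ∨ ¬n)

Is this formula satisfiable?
No

No, the formula is not satisfiable.

No assignment of truth values to the variables can make all 48 clauses true simultaneously.

The formula is UNSAT (unsatisfiable).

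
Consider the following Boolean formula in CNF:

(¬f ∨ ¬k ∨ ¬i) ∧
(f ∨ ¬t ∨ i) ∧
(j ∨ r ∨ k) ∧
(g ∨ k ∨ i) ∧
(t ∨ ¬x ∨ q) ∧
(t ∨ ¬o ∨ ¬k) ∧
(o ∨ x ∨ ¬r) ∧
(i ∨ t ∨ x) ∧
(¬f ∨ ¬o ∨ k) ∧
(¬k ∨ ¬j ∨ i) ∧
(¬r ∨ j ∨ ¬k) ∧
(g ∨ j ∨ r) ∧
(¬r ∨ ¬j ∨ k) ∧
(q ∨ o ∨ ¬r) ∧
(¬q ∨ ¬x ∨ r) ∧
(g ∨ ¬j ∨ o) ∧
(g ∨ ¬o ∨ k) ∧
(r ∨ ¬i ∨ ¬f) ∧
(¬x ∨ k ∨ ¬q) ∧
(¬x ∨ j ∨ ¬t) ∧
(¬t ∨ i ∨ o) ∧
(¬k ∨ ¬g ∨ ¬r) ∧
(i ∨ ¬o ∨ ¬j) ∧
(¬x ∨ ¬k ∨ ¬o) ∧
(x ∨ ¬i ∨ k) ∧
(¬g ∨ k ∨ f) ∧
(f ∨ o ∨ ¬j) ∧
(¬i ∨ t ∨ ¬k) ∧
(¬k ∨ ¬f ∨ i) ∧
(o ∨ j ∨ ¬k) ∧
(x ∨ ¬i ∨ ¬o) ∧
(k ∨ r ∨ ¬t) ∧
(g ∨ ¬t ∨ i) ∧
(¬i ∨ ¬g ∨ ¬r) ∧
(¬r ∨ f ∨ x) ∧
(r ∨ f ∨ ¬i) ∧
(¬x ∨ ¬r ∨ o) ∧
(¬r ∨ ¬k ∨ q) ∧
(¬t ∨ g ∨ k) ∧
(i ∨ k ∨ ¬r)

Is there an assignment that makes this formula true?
No

No, the formula is not satisfiable.

No assignment of truth values to the variables can make all 40 clauses true simultaneously.

The formula is UNSAT (unsatisfiable).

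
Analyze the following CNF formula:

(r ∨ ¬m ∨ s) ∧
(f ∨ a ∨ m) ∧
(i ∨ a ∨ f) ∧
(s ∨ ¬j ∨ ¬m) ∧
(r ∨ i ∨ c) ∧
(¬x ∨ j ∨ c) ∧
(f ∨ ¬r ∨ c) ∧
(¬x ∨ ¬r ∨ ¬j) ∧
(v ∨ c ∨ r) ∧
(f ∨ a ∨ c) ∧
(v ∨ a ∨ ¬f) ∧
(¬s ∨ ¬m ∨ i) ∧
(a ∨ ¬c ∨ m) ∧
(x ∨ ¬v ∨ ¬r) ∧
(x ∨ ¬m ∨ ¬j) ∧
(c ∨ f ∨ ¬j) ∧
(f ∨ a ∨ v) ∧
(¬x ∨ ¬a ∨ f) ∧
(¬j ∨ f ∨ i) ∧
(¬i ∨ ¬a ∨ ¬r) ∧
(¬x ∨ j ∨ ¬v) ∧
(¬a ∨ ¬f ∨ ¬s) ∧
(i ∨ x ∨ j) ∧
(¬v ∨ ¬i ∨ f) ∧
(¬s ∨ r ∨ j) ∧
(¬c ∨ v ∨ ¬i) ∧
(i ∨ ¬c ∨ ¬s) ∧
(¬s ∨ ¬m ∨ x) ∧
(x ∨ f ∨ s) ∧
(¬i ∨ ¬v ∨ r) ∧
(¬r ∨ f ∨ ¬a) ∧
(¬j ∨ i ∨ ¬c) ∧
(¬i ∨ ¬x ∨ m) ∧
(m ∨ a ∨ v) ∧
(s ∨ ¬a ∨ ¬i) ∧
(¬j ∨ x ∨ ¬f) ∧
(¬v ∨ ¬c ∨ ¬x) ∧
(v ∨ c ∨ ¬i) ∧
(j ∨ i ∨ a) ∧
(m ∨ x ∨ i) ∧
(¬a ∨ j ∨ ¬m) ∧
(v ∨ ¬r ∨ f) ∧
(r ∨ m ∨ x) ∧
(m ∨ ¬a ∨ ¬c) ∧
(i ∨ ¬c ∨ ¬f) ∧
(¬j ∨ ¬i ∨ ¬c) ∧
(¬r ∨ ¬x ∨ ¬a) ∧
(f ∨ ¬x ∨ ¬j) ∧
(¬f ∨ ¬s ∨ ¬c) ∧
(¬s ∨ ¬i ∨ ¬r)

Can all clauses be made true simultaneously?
No

No, the formula is not satisfiable.

No assignment of truth values to the variables can make all 50 clauses true simultaneously.

The formula is UNSAT (unsatisfiable).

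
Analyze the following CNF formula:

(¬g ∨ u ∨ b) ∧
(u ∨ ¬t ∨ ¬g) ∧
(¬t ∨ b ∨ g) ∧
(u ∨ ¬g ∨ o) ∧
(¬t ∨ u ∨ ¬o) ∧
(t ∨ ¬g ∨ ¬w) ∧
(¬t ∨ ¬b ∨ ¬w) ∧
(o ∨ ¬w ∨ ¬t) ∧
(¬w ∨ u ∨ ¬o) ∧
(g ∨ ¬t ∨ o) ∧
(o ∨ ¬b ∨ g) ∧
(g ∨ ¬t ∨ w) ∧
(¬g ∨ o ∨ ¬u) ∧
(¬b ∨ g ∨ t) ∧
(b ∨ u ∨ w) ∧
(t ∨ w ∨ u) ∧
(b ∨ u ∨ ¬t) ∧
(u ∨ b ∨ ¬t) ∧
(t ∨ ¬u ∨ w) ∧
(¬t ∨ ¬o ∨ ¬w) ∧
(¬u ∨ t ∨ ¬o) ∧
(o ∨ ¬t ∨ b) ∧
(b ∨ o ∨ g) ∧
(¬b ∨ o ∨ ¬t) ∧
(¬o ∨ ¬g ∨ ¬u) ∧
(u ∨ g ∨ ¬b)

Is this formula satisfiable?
No

No, the formula is not satisfiable.

No assignment of truth values to the variables can make all 26 clauses true simultaneously.

The formula is UNSAT (unsatisfiable).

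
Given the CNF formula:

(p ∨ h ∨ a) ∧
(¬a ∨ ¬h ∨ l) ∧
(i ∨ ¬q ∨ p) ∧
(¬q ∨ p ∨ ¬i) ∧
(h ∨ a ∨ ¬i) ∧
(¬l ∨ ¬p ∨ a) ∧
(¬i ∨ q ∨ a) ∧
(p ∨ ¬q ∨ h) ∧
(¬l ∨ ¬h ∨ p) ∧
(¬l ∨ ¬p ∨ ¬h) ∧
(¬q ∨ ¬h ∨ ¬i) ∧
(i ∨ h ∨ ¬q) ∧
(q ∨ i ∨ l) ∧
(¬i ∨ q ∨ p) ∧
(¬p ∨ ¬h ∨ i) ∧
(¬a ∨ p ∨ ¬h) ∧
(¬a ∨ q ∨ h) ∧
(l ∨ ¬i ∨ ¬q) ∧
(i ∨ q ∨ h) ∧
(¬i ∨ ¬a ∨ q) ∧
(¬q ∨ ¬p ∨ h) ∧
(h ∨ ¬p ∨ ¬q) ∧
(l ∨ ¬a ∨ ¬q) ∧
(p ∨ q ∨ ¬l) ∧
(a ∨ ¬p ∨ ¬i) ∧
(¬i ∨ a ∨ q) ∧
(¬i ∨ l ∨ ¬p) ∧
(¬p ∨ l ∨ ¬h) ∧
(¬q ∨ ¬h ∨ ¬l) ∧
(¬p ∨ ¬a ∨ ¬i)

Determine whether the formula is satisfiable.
No

No, the formula is not satisfiable.

No assignment of truth values to the variables can make all 30 clauses true simultaneously.

The formula is UNSAT (unsatisfiable).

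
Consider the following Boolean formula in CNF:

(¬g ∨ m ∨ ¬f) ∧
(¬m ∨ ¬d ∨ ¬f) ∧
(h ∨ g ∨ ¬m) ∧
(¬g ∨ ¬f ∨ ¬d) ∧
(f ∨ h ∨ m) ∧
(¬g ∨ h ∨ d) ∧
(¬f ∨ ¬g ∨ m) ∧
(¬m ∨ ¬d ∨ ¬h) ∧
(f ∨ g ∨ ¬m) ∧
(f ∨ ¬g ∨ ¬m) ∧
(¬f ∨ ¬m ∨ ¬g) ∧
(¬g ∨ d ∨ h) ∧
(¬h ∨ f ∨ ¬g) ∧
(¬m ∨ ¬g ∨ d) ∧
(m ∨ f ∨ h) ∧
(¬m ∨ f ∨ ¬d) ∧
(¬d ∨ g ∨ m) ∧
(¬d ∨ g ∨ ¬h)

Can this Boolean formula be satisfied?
Yes

Yes, the formula is satisfiable.

One satisfying assignment is: g=False, f=True, h=False, d=False, m=False

Verification: With this assignment, all 18 clauses evaluate to true.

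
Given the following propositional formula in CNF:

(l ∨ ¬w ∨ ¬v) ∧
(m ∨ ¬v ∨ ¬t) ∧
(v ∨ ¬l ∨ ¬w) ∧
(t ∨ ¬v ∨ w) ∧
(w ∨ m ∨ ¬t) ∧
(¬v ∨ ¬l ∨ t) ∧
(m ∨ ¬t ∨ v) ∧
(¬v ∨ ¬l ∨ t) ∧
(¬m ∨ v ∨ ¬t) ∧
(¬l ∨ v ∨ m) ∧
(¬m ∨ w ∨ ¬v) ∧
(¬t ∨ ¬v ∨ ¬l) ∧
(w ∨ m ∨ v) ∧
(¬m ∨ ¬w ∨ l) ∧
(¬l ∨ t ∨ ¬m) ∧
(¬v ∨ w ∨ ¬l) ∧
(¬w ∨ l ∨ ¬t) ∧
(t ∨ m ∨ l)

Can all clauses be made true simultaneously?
Yes

Yes, the formula is satisfiable.

One satisfying assignment is: t=False, w=False, m=True, v=False, l=False

Verification: With this assignment, all 18 clauses evaluate to true.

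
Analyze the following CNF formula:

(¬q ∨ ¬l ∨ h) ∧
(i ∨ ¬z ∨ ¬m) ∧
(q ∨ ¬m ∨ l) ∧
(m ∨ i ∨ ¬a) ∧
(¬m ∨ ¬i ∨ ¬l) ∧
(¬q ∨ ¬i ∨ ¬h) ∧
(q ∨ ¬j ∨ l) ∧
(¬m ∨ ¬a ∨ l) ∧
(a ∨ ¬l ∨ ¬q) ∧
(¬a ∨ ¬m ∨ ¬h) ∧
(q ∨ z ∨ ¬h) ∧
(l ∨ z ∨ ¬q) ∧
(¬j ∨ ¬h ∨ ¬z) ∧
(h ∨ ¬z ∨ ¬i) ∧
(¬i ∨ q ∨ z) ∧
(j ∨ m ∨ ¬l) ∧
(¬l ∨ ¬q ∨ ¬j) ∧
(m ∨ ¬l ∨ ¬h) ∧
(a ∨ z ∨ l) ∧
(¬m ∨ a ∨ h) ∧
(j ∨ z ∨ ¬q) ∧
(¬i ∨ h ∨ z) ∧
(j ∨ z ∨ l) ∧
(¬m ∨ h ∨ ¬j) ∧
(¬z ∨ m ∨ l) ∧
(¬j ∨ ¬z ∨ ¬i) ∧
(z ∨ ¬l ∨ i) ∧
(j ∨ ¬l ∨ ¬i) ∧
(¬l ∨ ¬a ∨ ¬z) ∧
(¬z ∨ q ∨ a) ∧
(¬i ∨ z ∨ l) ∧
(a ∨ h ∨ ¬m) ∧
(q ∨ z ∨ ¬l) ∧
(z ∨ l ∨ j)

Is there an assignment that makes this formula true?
No

No, the formula is not satisfiable.

No assignment of truth values to the variables can make all 34 clauses true simultaneously.

The formula is UNSAT (unsatisfiable).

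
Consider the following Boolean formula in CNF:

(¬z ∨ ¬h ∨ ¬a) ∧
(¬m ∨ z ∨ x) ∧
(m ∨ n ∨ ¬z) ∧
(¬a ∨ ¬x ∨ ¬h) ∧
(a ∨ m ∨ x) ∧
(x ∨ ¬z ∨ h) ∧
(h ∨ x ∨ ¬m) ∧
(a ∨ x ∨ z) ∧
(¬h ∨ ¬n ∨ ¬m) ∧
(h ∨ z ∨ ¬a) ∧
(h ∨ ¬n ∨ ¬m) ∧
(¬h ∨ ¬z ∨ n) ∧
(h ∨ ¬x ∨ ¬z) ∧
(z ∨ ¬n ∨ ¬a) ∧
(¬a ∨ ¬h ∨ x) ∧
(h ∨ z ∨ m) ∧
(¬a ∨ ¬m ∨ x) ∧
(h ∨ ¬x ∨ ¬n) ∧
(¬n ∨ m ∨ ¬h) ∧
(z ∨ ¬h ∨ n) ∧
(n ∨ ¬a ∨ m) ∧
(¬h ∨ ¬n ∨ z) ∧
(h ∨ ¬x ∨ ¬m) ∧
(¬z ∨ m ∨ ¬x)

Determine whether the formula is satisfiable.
No

No, the formula is not satisfiable.

No assignment of truth values to the variables can make all 24 clauses true simultaneously.

The formula is UNSAT (unsatisfiable).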